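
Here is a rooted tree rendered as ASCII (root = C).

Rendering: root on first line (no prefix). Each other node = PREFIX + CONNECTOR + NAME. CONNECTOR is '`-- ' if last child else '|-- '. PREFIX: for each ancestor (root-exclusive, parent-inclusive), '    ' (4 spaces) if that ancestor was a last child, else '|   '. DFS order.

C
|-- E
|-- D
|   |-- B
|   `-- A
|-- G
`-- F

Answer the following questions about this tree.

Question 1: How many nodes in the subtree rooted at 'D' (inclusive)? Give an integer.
Subtree rooted at D contains: A, B, D
Count = 3

Answer: 3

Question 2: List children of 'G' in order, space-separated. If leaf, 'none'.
Node G's children (from adjacency): (leaf)

Answer: none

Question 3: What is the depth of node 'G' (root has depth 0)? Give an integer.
Path from root to G: C -> G
Depth = number of edges = 1

Answer: 1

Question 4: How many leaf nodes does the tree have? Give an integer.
Leaves (nodes with no children): A, B, E, F, G

Answer: 5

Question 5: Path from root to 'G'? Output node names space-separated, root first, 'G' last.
Answer: C G

Derivation:
Walk down from root: C -> G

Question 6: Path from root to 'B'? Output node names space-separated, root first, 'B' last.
Answer: C D B

Derivation:
Walk down from root: C -> D -> B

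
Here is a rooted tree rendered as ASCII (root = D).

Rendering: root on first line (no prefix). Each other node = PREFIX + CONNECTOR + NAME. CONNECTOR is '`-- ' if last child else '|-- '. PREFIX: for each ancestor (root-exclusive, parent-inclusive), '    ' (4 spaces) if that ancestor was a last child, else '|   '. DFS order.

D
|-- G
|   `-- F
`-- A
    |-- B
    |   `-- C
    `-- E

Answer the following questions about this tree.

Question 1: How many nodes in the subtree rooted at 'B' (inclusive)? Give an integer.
Subtree rooted at B contains: B, C
Count = 2

Answer: 2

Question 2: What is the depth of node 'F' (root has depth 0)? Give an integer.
Answer: 2

Derivation:
Path from root to F: D -> G -> F
Depth = number of edges = 2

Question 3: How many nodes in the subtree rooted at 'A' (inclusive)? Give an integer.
Subtree rooted at A contains: A, B, C, E
Count = 4

Answer: 4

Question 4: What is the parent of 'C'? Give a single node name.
Answer: B

Derivation:
Scan adjacency: C appears as child of B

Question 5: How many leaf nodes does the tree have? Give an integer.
Answer: 3

Derivation:
Leaves (nodes with no children): C, E, F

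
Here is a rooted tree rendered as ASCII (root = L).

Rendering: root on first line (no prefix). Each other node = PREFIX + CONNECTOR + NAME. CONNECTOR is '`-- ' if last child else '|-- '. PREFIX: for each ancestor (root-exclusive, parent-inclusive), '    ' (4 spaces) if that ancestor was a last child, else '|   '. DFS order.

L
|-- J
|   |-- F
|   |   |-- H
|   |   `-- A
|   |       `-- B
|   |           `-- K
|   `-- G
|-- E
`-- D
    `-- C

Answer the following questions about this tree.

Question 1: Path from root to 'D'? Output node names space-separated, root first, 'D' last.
Answer: L D

Derivation:
Walk down from root: L -> D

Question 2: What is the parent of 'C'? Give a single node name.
Answer: D

Derivation:
Scan adjacency: C appears as child of D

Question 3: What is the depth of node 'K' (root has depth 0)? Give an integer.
Path from root to K: L -> J -> F -> A -> B -> K
Depth = number of edges = 5

Answer: 5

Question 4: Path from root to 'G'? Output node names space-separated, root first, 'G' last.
Walk down from root: L -> J -> G

Answer: L J G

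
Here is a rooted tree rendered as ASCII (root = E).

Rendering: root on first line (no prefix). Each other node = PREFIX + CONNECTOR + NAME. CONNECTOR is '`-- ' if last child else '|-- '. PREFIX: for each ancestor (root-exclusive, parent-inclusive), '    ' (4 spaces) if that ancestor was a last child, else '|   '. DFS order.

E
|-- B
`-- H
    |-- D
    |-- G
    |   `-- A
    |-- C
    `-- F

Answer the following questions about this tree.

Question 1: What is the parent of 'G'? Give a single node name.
Scan adjacency: G appears as child of H

Answer: H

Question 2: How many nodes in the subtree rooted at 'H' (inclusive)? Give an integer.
Subtree rooted at H contains: A, C, D, F, G, H
Count = 6

Answer: 6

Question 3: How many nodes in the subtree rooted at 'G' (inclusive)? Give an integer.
Answer: 2

Derivation:
Subtree rooted at G contains: A, G
Count = 2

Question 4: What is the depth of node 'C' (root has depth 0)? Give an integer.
Path from root to C: E -> H -> C
Depth = number of edges = 2

Answer: 2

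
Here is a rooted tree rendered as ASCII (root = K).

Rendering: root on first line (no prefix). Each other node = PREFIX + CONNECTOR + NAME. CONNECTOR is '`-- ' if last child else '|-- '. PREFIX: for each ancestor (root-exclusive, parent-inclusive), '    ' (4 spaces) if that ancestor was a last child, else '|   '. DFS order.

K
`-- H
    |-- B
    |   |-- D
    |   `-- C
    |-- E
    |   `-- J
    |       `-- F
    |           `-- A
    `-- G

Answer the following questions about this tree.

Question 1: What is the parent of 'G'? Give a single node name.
Answer: H

Derivation:
Scan adjacency: G appears as child of H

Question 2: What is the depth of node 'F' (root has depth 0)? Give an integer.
Path from root to F: K -> H -> E -> J -> F
Depth = number of edges = 4

Answer: 4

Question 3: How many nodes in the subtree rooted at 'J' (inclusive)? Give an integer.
Answer: 3

Derivation:
Subtree rooted at J contains: A, F, J
Count = 3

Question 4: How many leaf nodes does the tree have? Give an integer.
Answer: 4

Derivation:
Leaves (nodes with no children): A, C, D, G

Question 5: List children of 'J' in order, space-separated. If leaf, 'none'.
Node J's children (from adjacency): F

Answer: F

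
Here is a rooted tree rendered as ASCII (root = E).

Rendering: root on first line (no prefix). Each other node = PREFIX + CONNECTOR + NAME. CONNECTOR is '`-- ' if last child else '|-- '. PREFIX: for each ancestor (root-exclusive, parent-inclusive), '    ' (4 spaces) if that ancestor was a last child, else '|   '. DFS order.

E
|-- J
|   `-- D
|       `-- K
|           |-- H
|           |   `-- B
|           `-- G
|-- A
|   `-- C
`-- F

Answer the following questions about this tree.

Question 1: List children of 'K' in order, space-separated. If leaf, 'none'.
Node K's children (from adjacency): H, G

Answer: H G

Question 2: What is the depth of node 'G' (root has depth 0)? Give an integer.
Answer: 4

Derivation:
Path from root to G: E -> J -> D -> K -> G
Depth = number of edges = 4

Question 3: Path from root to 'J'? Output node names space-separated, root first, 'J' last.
Walk down from root: E -> J

Answer: E J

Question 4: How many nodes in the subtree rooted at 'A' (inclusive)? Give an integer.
Answer: 2

Derivation:
Subtree rooted at A contains: A, C
Count = 2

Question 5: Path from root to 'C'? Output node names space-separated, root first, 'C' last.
Walk down from root: E -> A -> C

Answer: E A C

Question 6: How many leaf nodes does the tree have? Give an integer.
Leaves (nodes with no children): B, C, F, G

Answer: 4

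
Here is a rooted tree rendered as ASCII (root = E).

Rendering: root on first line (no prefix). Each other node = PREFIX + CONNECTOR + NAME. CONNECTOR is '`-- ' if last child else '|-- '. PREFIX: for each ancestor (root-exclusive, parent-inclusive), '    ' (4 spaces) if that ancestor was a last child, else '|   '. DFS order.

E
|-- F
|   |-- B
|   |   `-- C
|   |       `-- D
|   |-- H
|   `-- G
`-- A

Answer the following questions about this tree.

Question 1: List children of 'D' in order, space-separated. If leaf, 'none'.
Node D's children (from adjacency): (leaf)

Answer: none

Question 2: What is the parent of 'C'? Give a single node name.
Scan adjacency: C appears as child of B

Answer: B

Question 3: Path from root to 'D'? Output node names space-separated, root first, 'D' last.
Answer: E F B C D

Derivation:
Walk down from root: E -> F -> B -> C -> D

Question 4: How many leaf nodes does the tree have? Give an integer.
Leaves (nodes with no children): A, D, G, H

Answer: 4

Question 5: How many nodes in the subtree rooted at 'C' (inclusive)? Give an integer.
Subtree rooted at C contains: C, D
Count = 2

Answer: 2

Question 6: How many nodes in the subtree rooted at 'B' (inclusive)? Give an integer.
Answer: 3

Derivation:
Subtree rooted at B contains: B, C, D
Count = 3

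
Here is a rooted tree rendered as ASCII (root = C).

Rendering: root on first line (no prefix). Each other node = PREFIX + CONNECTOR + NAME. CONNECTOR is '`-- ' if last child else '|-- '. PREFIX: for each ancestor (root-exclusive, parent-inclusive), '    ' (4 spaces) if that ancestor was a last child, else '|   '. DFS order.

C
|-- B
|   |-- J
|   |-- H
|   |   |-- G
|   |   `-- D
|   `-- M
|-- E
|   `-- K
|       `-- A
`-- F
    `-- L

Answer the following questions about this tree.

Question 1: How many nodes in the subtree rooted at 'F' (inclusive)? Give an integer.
Subtree rooted at F contains: F, L
Count = 2

Answer: 2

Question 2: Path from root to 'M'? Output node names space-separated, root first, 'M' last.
Answer: C B M

Derivation:
Walk down from root: C -> B -> M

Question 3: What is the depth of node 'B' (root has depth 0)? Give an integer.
Path from root to B: C -> B
Depth = number of edges = 1

Answer: 1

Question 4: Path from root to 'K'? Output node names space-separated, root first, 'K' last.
Answer: C E K

Derivation:
Walk down from root: C -> E -> K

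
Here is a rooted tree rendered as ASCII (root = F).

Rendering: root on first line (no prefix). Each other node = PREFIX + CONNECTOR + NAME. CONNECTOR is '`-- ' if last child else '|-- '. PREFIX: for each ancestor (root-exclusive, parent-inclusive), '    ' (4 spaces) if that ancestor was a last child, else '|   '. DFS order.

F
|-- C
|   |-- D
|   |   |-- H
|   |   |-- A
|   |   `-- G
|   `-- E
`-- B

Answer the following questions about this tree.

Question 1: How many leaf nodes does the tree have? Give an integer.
Answer: 5

Derivation:
Leaves (nodes with no children): A, B, E, G, H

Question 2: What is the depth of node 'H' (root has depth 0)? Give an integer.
Answer: 3

Derivation:
Path from root to H: F -> C -> D -> H
Depth = number of edges = 3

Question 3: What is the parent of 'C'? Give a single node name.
Scan adjacency: C appears as child of F

Answer: F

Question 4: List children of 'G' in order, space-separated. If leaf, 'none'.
Answer: none

Derivation:
Node G's children (from adjacency): (leaf)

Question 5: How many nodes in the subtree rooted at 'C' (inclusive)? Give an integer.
Subtree rooted at C contains: A, C, D, E, G, H
Count = 6

Answer: 6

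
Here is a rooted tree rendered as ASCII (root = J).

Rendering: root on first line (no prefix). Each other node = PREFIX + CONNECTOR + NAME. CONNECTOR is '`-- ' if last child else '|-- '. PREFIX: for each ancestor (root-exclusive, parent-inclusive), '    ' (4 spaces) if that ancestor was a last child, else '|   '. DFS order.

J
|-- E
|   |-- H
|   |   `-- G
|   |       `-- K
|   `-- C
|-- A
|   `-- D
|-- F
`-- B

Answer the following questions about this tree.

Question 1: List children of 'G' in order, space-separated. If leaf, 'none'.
Node G's children (from adjacency): K

Answer: K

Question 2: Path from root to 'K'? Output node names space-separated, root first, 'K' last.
Walk down from root: J -> E -> H -> G -> K

Answer: J E H G K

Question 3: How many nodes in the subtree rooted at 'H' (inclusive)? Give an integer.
Subtree rooted at H contains: G, H, K
Count = 3

Answer: 3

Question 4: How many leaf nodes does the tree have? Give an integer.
Leaves (nodes with no children): B, C, D, F, K

Answer: 5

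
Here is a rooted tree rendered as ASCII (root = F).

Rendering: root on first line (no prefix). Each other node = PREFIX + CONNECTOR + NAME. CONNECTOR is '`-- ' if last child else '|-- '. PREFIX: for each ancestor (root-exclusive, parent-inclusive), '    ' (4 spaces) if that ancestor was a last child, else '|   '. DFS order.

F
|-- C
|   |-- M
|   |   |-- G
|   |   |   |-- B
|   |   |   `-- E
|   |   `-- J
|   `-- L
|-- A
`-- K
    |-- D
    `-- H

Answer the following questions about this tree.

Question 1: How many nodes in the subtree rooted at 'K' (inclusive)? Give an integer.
Subtree rooted at K contains: D, H, K
Count = 3

Answer: 3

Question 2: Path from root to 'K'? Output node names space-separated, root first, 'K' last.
Answer: F K

Derivation:
Walk down from root: F -> K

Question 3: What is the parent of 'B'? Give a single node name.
Scan adjacency: B appears as child of G

Answer: G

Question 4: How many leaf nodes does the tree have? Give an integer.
Answer: 7

Derivation:
Leaves (nodes with no children): A, B, D, E, H, J, L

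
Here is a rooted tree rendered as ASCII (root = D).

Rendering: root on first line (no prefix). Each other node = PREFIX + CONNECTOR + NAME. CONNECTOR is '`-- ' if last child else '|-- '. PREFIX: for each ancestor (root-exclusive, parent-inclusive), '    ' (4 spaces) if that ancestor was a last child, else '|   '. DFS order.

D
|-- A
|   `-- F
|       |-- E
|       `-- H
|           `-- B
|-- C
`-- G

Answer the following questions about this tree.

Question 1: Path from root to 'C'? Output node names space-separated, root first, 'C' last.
Answer: D C

Derivation:
Walk down from root: D -> C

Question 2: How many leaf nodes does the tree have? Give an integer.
Leaves (nodes with no children): B, C, E, G

Answer: 4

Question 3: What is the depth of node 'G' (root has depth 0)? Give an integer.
Path from root to G: D -> G
Depth = number of edges = 1

Answer: 1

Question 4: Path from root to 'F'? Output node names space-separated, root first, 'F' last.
Walk down from root: D -> A -> F

Answer: D A F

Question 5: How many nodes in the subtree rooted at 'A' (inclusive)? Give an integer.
Answer: 5

Derivation:
Subtree rooted at A contains: A, B, E, F, H
Count = 5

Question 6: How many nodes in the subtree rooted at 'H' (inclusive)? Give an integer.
Answer: 2

Derivation:
Subtree rooted at H contains: B, H
Count = 2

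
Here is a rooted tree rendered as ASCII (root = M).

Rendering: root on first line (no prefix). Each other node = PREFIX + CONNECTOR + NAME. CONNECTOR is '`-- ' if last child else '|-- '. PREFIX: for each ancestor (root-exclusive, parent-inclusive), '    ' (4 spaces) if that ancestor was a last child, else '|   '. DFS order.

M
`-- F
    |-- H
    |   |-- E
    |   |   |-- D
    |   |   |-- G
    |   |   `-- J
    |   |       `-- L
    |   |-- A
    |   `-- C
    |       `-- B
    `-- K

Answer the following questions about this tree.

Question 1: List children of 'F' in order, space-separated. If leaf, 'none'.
Node F's children (from adjacency): H, K

Answer: H K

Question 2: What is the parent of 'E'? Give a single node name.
Answer: H

Derivation:
Scan adjacency: E appears as child of H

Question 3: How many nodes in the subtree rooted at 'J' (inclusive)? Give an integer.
Answer: 2

Derivation:
Subtree rooted at J contains: J, L
Count = 2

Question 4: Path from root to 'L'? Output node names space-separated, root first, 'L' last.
Walk down from root: M -> F -> H -> E -> J -> L

Answer: M F H E J L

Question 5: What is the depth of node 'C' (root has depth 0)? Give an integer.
Path from root to C: M -> F -> H -> C
Depth = number of edges = 3

Answer: 3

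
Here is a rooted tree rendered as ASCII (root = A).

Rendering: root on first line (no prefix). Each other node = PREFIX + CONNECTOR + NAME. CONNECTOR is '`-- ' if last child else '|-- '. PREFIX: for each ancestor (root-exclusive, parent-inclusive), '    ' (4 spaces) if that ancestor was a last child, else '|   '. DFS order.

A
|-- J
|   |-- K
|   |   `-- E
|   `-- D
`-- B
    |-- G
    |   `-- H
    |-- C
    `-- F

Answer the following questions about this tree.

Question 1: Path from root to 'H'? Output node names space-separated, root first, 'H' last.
Answer: A B G H

Derivation:
Walk down from root: A -> B -> G -> H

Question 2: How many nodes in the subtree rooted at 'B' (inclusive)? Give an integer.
Subtree rooted at B contains: B, C, F, G, H
Count = 5

Answer: 5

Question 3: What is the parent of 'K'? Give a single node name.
Scan adjacency: K appears as child of J

Answer: J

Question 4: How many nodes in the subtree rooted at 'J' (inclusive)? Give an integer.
Answer: 4

Derivation:
Subtree rooted at J contains: D, E, J, K
Count = 4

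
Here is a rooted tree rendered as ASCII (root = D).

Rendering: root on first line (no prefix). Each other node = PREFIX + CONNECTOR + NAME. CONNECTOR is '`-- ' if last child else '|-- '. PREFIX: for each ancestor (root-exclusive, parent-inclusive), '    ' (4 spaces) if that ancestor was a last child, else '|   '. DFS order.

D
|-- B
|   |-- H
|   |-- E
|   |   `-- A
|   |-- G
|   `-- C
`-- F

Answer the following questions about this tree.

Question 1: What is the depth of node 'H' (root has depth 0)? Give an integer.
Path from root to H: D -> B -> H
Depth = number of edges = 2

Answer: 2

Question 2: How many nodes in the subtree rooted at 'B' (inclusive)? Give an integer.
Subtree rooted at B contains: A, B, C, E, G, H
Count = 6

Answer: 6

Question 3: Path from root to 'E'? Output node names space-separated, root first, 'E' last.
Answer: D B E

Derivation:
Walk down from root: D -> B -> E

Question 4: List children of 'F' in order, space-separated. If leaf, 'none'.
Node F's children (from adjacency): (leaf)

Answer: none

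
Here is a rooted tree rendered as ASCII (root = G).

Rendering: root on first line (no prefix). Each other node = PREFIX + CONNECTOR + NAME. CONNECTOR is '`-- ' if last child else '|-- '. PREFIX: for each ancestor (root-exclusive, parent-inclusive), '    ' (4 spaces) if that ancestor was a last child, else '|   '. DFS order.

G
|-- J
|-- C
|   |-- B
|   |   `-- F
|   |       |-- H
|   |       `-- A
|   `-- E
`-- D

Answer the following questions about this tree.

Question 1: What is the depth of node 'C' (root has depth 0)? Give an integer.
Path from root to C: G -> C
Depth = number of edges = 1

Answer: 1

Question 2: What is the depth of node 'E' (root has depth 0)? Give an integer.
Answer: 2

Derivation:
Path from root to E: G -> C -> E
Depth = number of edges = 2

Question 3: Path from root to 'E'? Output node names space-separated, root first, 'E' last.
Walk down from root: G -> C -> E

Answer: G C E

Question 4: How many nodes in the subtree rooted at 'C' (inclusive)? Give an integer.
Answer: 6

Derivation:
Subtree rooted at C contains: A, B, C, E, F, H
Count = 6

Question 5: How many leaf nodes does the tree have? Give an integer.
Leaves (nodes with no children): A, D, E, H, J

Answer: 5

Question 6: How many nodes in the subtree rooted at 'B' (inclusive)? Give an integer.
Subtree rooted at B contains: A, B, F, H
Count = 4

Answer: 4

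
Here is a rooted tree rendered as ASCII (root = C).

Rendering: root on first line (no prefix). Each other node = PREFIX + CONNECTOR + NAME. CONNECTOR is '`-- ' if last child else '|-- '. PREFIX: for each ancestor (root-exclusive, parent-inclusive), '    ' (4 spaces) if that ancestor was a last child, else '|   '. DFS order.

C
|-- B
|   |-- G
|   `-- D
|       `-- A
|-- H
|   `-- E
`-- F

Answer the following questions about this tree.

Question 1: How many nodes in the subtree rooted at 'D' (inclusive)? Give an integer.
Subtree rooted at D contains: A, D
Count = 2

Answer: 2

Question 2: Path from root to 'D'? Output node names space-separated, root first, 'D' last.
Walk down from root: C -> B -> D

Answer: C B D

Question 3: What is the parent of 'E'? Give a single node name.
Scan adjacency: E appears as child of H

Answer: H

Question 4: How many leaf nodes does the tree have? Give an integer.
Leaves (nodes with no children): A, E, F, G

Answer: 4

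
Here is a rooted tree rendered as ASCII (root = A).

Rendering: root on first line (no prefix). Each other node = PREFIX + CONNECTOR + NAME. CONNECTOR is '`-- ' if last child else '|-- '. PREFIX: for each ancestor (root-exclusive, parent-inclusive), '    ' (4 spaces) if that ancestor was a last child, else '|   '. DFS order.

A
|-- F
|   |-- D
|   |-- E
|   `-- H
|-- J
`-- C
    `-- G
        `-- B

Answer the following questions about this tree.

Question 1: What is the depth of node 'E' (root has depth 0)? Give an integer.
Path from root to E: A -> F -> E
Depth = number of edges = 2

Answer: 2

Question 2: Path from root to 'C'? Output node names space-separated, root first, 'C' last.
Answer: A C

Derivation:
Walk down from root: A -> C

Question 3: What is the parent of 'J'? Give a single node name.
Answer: A

Derivation:
Scan adjacency: J appears as child of A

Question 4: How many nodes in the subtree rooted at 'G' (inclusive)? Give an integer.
Subtree rooted at G contains: B, G
Count = 2

Answer: 2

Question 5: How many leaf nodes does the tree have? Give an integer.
Answer: 5

Derivation:
Leaves (nodes with no children): B, D, E, H, J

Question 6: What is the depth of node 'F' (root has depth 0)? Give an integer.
Path from root to F: A -> F
Depth = number of edges = 1

Answer: 1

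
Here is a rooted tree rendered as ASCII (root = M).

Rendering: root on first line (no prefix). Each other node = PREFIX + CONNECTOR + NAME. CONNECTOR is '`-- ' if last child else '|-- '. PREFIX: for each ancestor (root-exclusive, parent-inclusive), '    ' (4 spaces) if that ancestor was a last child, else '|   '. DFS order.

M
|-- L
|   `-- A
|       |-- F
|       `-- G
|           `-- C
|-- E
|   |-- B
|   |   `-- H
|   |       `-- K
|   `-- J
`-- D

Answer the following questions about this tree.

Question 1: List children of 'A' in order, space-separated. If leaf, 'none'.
Answer: F G

Derivation:
Node A's children (from adjacency): F, G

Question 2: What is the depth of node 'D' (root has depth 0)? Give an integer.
Answer: 1

Derivation:
Path from root to D: M -> D
Depth = number of edges = 1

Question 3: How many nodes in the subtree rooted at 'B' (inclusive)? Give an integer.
Subtree rooted at B contains: B, H, K
Count = 3

Answer: 3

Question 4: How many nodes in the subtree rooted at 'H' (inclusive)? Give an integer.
Answer: 2

Derivation:
Subtree rooted at H contains: H, K
Count = 2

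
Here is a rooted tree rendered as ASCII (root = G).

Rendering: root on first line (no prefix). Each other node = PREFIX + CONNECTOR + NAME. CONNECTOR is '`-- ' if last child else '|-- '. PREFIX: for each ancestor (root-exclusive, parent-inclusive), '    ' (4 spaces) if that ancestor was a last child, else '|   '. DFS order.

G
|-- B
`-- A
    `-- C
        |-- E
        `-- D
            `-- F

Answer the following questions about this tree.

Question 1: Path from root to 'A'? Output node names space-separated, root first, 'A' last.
Answer: G A

Derivation:
Walk down from root: G -> A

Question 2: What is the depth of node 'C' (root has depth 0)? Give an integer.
Path from root to C: G -> A -> C
Depth = number of edges = 2

Answer: 2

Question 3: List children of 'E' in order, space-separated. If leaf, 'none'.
Node E's children (from adjacency): (leaf)

Answer: none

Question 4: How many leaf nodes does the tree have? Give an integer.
Answer: 3

Derivation:
Leaves (nodes with no children): B, E, F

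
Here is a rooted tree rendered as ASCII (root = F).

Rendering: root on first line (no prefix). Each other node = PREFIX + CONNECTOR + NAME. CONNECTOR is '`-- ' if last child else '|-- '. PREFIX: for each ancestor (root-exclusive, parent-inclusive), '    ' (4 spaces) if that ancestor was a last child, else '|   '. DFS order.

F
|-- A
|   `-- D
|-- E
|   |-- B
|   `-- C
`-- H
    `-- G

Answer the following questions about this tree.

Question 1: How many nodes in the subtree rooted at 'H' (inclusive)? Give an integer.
Subtree rooted at H contains: G, H
Count = 2

Answer: 2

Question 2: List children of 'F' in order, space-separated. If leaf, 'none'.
Answer: A E H

Derivation:
Node F's children (from adjacency): A, E, H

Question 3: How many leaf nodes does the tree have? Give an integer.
Answer: 4

Derivation:
Leaves (nodes with no children): B, C, D, G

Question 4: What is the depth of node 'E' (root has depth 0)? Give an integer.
Answer: 1

Derivation:
Path from root to E: F -> E
Depth = number of edges = 1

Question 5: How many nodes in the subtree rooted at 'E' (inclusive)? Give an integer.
Answer: 3

Derivation:
Subtree rooted at E contains: B, C, E
Count = 3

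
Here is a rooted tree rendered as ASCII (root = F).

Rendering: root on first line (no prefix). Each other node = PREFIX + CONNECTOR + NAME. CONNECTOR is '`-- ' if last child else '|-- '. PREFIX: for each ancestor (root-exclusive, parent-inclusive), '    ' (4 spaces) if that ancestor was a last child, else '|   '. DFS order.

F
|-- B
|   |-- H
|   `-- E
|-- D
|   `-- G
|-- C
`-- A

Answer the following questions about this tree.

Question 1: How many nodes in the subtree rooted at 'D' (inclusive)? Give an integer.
Answer: 2

Derivation:
Subtree rooted at D contains: D, G
Count = 2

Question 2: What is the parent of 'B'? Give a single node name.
Scan adjacency: B appears as child of F

Answer: F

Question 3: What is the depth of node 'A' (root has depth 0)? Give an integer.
Path from root to A: F -> A
Depth = number of edges = 1

Answer: 1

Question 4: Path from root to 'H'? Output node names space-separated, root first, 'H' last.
Walk down from root: F -> B -> H

Answer: F B H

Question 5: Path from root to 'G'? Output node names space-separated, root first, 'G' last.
Answer: F D G

Derivation:
Walk down from root: F -> D -> G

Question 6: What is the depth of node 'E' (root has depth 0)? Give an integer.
Answer: 2

Derivation:
Path from root to E: F -> B -> E
Depth = number of edges = 2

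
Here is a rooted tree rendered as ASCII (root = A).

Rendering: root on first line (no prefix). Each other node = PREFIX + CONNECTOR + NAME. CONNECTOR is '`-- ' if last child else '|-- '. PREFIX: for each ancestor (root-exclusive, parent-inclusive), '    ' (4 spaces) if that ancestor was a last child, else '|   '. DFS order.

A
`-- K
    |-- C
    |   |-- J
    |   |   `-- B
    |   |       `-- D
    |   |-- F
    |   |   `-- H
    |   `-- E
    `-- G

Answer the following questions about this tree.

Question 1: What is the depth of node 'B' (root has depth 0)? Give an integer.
Answer: 4

Derivation:
Path from root to B: A -> K -> C -> J -> B
Depth = number of edges = 4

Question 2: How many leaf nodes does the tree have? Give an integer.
Leaves (nodes with no children): D, E, G, H

Answer: 4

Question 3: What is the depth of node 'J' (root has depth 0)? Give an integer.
Path from root to J: A -> K -> C -> J
Depth = number of edges = 3

Answer: 3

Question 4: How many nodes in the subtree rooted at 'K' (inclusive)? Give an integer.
Answer: 9

Derivation:
Subtree rooted at K contains: B, C, D, E, F, G, H, J, K
Count = 9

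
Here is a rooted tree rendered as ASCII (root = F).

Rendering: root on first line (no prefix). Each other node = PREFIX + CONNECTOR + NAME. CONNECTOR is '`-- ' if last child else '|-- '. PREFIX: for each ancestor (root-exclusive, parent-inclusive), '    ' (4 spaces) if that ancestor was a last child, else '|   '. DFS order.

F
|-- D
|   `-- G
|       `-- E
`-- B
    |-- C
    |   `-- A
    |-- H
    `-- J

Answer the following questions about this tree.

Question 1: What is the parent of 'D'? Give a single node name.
Answer: F

Derivation:
Scan adjacency: D appears as child of F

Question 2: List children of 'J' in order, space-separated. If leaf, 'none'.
Answer: none

Derivation:
Node J's children (from adjacency): (leaf)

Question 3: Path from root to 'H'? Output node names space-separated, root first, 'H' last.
Walk down from root: F -> B -> H

Answer: F B H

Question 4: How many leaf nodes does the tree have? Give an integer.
Leaves (nodes with no children): A, E, H, J

Answer: 4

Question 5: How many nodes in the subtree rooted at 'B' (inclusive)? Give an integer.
Answer: 5

Derivation:
Subtree rooted at B contains: A, B, C, H, J
Count = 5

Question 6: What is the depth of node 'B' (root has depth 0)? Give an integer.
Path from root to B: F -> B
Depth = number of edges = 1

Answer: 1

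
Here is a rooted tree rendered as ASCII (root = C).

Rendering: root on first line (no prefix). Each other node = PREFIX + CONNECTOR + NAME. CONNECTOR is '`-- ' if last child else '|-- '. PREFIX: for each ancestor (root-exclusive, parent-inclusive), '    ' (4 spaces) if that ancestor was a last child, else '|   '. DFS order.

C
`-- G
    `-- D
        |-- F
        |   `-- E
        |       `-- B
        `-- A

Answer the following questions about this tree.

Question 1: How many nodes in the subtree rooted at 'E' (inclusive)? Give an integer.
Subtree rooted at E contains: B, E
Count = 2

Answer: 2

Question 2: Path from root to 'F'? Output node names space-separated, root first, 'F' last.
Answer: C G D F

Derivation:
Walk down from root: C -> G -> D -> F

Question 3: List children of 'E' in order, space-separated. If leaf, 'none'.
Node E's children (from adjacency): B

Answer: B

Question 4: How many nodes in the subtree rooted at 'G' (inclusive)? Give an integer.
Subtree rooted at G contains: A, B, D, E, F, G
Count = 6

Answer: 6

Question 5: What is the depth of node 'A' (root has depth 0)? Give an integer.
Answer: 3

Derivation:
Path from root to A: C -> G -> D -> A
Depth = number of edges = 3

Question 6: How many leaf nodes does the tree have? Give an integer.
Leaves (nodes with no children): A, B

Answer: 2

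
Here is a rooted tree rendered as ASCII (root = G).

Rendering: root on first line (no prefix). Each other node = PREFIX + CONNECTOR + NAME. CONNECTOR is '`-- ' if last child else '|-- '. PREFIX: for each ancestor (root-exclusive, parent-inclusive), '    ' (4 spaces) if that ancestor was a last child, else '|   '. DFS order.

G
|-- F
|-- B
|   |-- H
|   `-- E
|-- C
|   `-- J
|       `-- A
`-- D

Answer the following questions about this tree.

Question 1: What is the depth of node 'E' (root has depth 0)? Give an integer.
Answer: 2

Derivation:
Path from root to E: G -> B -> E
Depth = number of edges = 2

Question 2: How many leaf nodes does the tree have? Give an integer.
Answer: 5

Derivation:
Leaves (nodes with no children): A, D, E, F, H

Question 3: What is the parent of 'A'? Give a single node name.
Answer: J

Derivation:
Scan adjacency: A appears as child of J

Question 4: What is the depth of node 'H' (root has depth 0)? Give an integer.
Answer: 2

Derivation:
Path from root to H: G -> B -> H
Depth = number of edges = 2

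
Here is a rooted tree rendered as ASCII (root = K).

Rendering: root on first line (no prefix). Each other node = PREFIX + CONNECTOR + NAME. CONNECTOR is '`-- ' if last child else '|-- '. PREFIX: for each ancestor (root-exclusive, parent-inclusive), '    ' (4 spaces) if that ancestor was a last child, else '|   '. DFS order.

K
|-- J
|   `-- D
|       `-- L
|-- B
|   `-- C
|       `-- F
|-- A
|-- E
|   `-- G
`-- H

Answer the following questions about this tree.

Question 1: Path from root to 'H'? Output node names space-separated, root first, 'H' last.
Answer: K H

Derivation:
Walk down from root: K -> H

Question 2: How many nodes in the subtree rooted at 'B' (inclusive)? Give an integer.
Answer: 3

Derivation:
Subtree rooted at B contains: B, C, F
Count = 3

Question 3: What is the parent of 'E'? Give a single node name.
Answer: K

Derivation:
Scan adjacency: E appears as child of K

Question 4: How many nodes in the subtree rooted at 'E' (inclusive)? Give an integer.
Answer: 2

Derivation:
Subtree rooted at E contains: E, G
Count = 2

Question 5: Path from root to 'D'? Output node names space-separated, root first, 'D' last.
Walk down from root: K -> J -> D

Answer: K J D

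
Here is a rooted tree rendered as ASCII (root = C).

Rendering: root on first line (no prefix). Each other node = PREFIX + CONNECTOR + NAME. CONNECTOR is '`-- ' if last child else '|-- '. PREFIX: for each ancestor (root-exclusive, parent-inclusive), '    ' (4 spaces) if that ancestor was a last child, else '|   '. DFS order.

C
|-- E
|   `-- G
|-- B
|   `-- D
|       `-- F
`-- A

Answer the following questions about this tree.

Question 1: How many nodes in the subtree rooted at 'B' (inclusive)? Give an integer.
Subtree rooted at B contains: B, D, F
Count = 3

Answer: 3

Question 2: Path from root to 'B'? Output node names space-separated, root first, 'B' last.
Answer: C B

Derivation:
Walk down from root: C -> B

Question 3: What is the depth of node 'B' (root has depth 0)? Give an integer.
Answer: 1

Derivation:
Path from root to B: C -> B
Depth = number of edges = 1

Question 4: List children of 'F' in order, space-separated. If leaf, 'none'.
Answer: none

Derivation:
Node F's children (from adjacency): (leaf)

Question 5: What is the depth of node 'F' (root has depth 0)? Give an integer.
Path from root to F: C -> B -> D -> F
Depth = number of edges = 3

Answer: 3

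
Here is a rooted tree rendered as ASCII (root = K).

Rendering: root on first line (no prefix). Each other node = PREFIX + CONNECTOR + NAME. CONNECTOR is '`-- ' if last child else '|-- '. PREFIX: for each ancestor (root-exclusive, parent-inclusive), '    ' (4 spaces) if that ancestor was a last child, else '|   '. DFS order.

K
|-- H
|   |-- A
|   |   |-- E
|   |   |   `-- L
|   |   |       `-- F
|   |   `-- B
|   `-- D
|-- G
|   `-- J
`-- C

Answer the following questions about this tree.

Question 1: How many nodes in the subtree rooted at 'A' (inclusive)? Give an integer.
Subtree rooted at A contains: A, B, E, F, L
Count = 5

Answer: 5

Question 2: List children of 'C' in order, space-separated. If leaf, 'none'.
Node C's children (from adjacency): (leaf)

Answer: none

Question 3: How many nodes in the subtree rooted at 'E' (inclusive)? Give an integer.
Subtree rooted at E contains: E, F, L
Count = 3

Answer: 3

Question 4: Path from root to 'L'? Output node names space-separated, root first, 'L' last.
Answer: K H A E L

Derivation:
Walk down from root: K -> H -> A -> E -> L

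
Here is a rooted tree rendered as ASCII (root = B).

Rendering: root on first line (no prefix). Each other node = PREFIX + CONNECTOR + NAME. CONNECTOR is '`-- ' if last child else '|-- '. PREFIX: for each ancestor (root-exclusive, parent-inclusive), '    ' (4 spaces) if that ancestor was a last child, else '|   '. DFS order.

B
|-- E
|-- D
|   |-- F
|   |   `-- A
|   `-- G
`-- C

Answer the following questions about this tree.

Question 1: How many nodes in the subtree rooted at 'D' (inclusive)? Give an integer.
Answer: 4

Derivation:
Subtree rooted at D contains: A, D, F, G
Count = 4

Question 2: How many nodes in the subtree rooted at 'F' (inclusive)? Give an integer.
Answer: 2

Derivation:
Subtree rooted at F contains: A, F
Count = 2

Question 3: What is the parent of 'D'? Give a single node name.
Scan adjacency: D appears as child of B

Answer: B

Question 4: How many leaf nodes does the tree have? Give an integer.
Answer: 4

Derivation:
Leaves (nodes with no children): A, C, E, G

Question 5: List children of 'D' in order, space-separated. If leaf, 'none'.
Answer: F G

Derivation:
Node D's children (from adjacency): F, G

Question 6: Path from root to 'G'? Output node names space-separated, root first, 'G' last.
Walk down from root: B -> D -> G

Answer: B D G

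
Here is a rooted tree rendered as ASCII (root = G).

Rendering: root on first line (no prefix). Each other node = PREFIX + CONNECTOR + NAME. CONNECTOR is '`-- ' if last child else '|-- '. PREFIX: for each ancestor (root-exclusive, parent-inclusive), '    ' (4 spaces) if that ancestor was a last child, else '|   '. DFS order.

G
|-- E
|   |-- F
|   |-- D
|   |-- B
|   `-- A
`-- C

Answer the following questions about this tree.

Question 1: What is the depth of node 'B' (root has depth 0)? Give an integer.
Answer: 2

Derivation:
Path from root to B: G -> E -> B
Depth = number of edges = 2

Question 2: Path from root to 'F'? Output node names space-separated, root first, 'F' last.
Answer: G E F

Derivation:
Walk down from root: G -> E -> F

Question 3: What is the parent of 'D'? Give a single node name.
Answer: E

Derivation:
Scan adjacency: D appears as child of E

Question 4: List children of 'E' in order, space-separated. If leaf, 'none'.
Node E's children (from adjacency): F, D, B, A

Answer: F D B A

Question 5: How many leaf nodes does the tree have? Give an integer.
Answer: 5

Derivation:
Leaves (nodes with no children): A, B, C, D, F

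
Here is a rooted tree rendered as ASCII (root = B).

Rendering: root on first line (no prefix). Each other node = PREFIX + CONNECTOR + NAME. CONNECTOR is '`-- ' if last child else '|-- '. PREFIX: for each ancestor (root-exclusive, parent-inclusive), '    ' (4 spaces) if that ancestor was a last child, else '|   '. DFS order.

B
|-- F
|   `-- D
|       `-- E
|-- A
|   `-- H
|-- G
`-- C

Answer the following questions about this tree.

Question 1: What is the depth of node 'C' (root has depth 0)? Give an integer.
Answer: 1

Derivation:
Path from root to C: B -> C
Depth = number of edges = 1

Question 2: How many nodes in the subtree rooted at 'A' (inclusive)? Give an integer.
Answer: 2

Derivation:
Subtree rooted at A contains: A, H
Count = 2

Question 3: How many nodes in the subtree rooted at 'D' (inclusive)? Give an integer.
Subtree rooted at D contains: D, E
Count = 2

Answer: 2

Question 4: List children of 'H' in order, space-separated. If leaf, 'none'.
Node H's children (from adjacency): (leaf)

Answer: none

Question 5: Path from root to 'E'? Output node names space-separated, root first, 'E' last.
Walk down from root: B -> F -> D -> E

Answer: B F D E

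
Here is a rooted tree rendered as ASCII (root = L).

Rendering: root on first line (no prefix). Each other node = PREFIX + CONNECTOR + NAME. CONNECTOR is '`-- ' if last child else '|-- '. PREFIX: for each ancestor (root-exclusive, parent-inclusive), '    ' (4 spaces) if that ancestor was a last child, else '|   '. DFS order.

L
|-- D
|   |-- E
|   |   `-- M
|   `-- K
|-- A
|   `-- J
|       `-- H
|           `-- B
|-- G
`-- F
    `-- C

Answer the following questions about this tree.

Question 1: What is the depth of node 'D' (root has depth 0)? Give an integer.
Path from root to D: L -> D
Depth = number of edges = 1

Answer: 1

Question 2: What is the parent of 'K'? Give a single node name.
Answer: D

Derivation:
Scan adjacency: K appears as child of D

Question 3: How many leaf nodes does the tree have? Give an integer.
Answer: 5

Derivation:
Leaves (nodes with no children): B, C, G, K, M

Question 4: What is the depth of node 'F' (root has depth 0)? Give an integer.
Answer: 1

Derivation:
Path from root to F: L -> F
Depth = number of edges = 1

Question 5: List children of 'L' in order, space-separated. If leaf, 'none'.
Answer: D A G F

Derivation:
Node L's children (from adjacency): D, A, G, F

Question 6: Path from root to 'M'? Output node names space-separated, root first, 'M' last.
Answer: L D E M

Derivation:
Walk down from root: L -> D -> E -> M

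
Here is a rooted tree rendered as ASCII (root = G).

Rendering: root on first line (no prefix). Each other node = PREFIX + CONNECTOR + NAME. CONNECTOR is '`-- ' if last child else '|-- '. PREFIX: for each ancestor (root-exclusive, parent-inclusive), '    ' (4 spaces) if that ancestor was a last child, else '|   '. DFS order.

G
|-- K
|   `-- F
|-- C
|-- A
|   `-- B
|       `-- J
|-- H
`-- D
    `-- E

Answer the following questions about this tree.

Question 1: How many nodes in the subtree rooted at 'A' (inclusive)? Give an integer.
Answer: 3

Derivation:
Subtree rooted at A contains: A, B, J
Count = 3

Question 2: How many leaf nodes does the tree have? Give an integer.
Answer: 5

Derivation:
Leaves (nodes with no children): C, E, F, H, J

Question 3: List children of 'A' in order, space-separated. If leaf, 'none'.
Answer: B

Derivation:
Node A's children (from adjacency): B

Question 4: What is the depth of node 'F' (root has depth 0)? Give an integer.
Answer: 2

Derivation:
Path from root to F: G -> K -> F
Depth = number of edges = 2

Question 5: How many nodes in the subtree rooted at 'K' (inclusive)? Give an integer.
Answer: 2

Derivation:
Subtree rooted at K contains: F, K
Count = 2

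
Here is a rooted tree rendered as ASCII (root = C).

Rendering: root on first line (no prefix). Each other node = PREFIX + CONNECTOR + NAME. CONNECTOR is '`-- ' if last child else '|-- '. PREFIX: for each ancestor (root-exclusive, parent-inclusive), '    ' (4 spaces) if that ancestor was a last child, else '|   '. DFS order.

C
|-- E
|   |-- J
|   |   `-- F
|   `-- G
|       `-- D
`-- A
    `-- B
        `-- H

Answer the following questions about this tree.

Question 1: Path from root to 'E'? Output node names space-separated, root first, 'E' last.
Answer: C E

Derivation:
Walk down from root: C -> E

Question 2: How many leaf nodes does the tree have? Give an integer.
Answer: 3

Derivation:
Leaves (nodes with no children): D, F, H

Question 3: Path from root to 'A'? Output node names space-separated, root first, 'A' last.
Answer: C A

Derivation:
Walk down from root: C -> A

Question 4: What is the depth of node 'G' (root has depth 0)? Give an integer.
Answer: 2

Derivation:
Path from root to G: C -> E -> G
Depth = number of edges = 2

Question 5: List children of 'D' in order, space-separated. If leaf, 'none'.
Node D's children (from adjacency): (leaf)

Answer: none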